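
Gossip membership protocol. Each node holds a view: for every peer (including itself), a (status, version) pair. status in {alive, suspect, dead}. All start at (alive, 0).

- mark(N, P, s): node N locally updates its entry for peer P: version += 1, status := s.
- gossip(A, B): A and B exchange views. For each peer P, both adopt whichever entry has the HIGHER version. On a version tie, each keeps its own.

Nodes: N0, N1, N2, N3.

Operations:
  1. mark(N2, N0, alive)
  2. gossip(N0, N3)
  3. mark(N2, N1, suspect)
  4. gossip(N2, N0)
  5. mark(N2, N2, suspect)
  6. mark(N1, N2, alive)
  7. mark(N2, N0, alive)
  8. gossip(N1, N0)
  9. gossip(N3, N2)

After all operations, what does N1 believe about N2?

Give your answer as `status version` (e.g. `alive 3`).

Op 1: N2 marks N0=alive -> (alive,v1)
Op 2: gossip N0<->N3 -> N0.N0=(alive,v0) N0.N1=(alive,v0) N0.N2=(alive,v0) N0.N3=(alive,v0) | N3.N0=(alive,v0) N3.N1=(alive,v0) N3.N2=(alive,v0) N3.N3=(alive,v0)
Op 3: N2 marks N1=suspect -> (suspect,v1)
Op 4: gossip N2<->N0 -> N2.N0=(alive,v1) N2.N1=(suspect,v1) N2.N2=(alive,v0) N2.N3=(alive,v0) | N0.N0=(alive,v1) N0.N1=(suspect,v1) N0.N2=(alive,v0) N0.N3=(alive,v0)
Op 5: N2 marks N2=suspect -> (suspect,v1)
Op 6: N1 marks N2=alive -> (alive,v1)
Op 7: N2 marks N0=alive -> (alive,v2)
Op 8: gossip N1<->N0 -> N1.N0=(alive,v1) N1.N1=(suspect,v1) N1.N2=(alive,v1) N1.N3=(alive,v0) | N0.N0=(alive,v1) N0.N1=(suspect,v1) N0.N2=(alive,v1) N0.N3=(alive,v0)
Op 9: gossip N3<->N2 -> N3.N0=(alive,v2) N3.N1=(suspect,v1) N3.N2=(suspect,v1) N3.N3=(alive,v0) | N2.N0=(alive,v2) N2.N1=(suspect,v1) N2.N2=(suspect,v1) N2.N3=(alive,v0)

Answer: alive 1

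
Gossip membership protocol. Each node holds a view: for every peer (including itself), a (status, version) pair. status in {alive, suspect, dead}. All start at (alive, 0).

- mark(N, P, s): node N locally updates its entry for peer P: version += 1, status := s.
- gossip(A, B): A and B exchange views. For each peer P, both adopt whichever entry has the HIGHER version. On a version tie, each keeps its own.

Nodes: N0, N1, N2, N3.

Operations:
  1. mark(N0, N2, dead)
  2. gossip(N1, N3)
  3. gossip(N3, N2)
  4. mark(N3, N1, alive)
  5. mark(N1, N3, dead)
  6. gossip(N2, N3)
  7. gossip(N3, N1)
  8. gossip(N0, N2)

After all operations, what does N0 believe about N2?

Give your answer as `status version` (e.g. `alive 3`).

Answer: dead 1

Derivation:
Op 1: N0 marks N2=dead -> (dead,v1)
Op 2: gossip N1<->N3 -> N1.N0=(alive,v0) N1.N1=(alive,v0) N1.N2=(alive,v0) N1.N3=(alive,v0) | N3.N0=(alive,v0) N3.N1=(alive,v0) N3.N2=(alive,v0) N3.N3=(alive,v0)
Op 3: gossip N3<->N2 -> N3.N0=(alive,v0) N3.N1=(alive,v0) N3.N2=(alive,v0) N3.N3=(alive,v0) | N2.N0=(alive,v0) N2.N1=(alive,v0) N2.N2=(alive,v0) N2.N3=(alive,v0)
Op 4: N3 marks N1=alive -> (alive,v1)
Op 5: N1 marks N3=dead -> (dead,v1)
Op 6: gossip N2<->N3 -> N2.N0=(alive,v0) N2.N1=(alive,v1) N2.N2=(alive,v0) N2.N3=(alive,v0) | N3.N0=(alive,v0) N3.N1=(alive,v1) N3.N2=(alive,v0) N3.N3=(alive,v0)
Op 7: gossip N3<->N1 -> N3.N0=(alive,v0) N3.N1=(alive,v1) N3.N2=(alive,v0) N3.N3=(dead,v1) | N1.N0=(alive,v0) N1.N1=(alive,v1) N1.N2=(alive,v0) N1.N3=(dead,v1)
Op 8: gossip N0<->N2 -> N0.N0=(alive,v0) N0.N1=(alive,v1) N0.N2=(dead,v1) N0.N3=(alive,v0) | N2.N0=(alive,v0) N2.N1=(alive,v1) N2.N2=(dead,v1) N2.N3=(alive,v0)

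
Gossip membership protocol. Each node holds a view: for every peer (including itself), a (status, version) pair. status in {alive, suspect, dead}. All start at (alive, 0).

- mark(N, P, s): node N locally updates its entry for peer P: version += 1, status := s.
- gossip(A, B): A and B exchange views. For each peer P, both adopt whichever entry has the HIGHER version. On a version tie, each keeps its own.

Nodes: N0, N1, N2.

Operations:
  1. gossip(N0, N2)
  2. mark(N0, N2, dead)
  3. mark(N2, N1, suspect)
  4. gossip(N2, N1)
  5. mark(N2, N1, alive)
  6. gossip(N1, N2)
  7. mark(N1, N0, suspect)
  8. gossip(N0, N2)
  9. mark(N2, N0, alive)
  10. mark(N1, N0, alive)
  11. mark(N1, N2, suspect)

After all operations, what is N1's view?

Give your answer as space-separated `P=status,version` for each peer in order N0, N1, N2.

Answer: N0=alive,2 N1=alive,2 N2=suspect,1

Derivation:
Op 1: gossip N0<->N2 -> N0.N0=(alive,v0) N0.N1=(alive,v0) N0.N2=(alive,v0) | N2.N0=(alive,v0) N2.N1=(alive,v0) N2.N2=(alive,v0)
Op 2: N0 marks N2=dead -> (dead,v1)
Op 3: N2 marks N1=suspect -> (suspect,v1)
Op 4: gossip N2<->N1 -> N2.N0=(alive,v0) N2.N1=(suspect,v1) N2.N2=(alive,v0) | N1.N0=(alive,v0) N1.N1=(suspect,v1) N1.N2=(alive,v0)
Op 5: N2 marks N1=alive -> (alive,v2)
Op 6: gossip N1<->N2 -> N1.N0=(alive,v0) N1.N1=(alive,v2) N1.N2=(alive,v0) | N2.N0=(alive,v0) N2.N1=(alive,v2) N2.N2=(alive,v0)
Op 7: N1 marks N0=suspect -> (suspect,v1)
Op 8: gossip N0<->N2 -> N0.N0=(alive,v0) N0.N1=(alive,v2) N0.N2=(dead,v1) | N2.N0=(alive,v0) N2.N1=(alive,v2) N2.N2=(dead,v1)
Op 9: N2 marks N0=alive -> (alive,v1)
Op 10: N1 marks N0=alive -> (alive,v2)
Op 11: N1 marks N2=suspect -> (suspect,v1)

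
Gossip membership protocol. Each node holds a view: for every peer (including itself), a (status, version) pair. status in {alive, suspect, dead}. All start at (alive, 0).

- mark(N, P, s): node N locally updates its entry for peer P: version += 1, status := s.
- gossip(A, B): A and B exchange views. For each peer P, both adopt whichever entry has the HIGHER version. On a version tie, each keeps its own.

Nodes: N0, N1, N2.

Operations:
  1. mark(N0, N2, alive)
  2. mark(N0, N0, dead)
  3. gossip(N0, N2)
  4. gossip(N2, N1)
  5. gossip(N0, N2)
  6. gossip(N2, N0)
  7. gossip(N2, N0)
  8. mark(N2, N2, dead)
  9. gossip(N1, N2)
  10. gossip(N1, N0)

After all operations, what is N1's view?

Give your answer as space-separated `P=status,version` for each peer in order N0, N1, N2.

Op 1: N0 marks N2=alive -> (alive,v1)
Op 2: N0 marks N0=dead -> (dead,v1)
Op 3: gossip N0<->N2 -> N0.N0=(dead,v1) N0.N1=(alive,v0) N0.N2=(alive,v1) | N2.N0=(dead,v1) N2.N1=(alive,v0) N2.N2=(alive,v1)
Op 4: gossip N2<->N1 -> N2.N0=(dead,v1) N2.N1=(alive,v0) N2.N2=(alive,v1) | N1.N0=(dead,v1) N1.N1=(alive,v0) N1.N2=(alive,v1)
Op 5: gossip N0<->N2 -> N0.N0=(dead,v1) N0.N1=(alive,v0) N0.N2=(alive,v1) | N2.N0=(dead,v1) N2.N1=(alive,v0) N2.N2=(alive,v1)
Op 6: gossip N2<->N0 -> N2.N0=(dead,v1) N2.N1=(alive,v0) N2.N2=(alive,v1) | N0.N0=(dead,v1) N0.N1=(alive,v0) N0.N2=(alive,v1)
Op 7: gossip N2<->N0 -> N2.N0=(dead,v1) N2.N1=(alive,v0) N2.N2=(alive,v1) | N0.N0=(dead,v1) N0.N1=(alive,v0) N0.N2=(alive,v1)
Op 8: N2 marks N2=dead -> (dead,v2)
Op 9: gossip N1<->N2 -> N1.N0=(dead,v1) N1.N1=(alive,v0) N1.N2=(dead,v2) | N2.N0=(dead,v1) N2.N1=(alive,v0) N2.N2=(dead,v2)
Op 10: gossip N1<->N0 -> N1.N0=(dead,v1) N1.N1=(alive,v0) N1.N2=(dead,v2) | N0.N0=(dead,v1) N0.N1=(alive,v0) N0.N2=(dead,v2)

Answer: N0=dead,1 N1=alive,0 N2=dead,2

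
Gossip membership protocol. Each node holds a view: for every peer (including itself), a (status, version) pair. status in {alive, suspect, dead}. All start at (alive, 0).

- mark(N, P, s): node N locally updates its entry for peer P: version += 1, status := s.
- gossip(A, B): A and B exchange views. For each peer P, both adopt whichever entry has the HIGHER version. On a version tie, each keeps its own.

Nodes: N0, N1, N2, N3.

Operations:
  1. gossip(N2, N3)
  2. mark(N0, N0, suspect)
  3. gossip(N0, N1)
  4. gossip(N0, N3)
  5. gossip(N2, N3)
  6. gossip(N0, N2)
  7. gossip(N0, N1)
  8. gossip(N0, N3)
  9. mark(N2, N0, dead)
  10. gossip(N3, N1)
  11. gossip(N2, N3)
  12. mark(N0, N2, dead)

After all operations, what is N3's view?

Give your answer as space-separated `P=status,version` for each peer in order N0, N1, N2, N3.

Op 1: gossip N2<->N3 -> N2.N0=(alive,v0) N2.N1=(alive,v0) N2.N2=(alive,v0) N2.N3=(alive,v0) | N3.N0=(alive,v0) N3.N1=(alive,v0) N3.N2=(alive,v0) N3.N3=(alive,v0)
Op 2: N0 marks N0=suspect -> (suspect,v1)
Op 3: gossip N0<->N1 -> N0.N0=(suspect,v1) N0.N1=(alive,v0) N0.N2=(alive,v0) N0.N3=(alive,v0) | N1.N0=(suspect,v1) N1.N1=(alive,v0) N1.N2=(alive,v0) N1.N3=(alive,v0)
Op 4: gossip N0<->N3 -> N0.N0=(suspect,v1) N0.N1=(alive,v0) N0.N2=(alive,v0) N0.N3=(alive,v0) | N3.N0=(suspect,v1) N3.N1=(alive,v0) N3.N2=(alive,v0) N3.N3=(alive,v0)
Op 5: gossip N2<->N3 -> N2.N0=(suspect,v1) N2.N1=(alive,v0) N2.N2=(alive,v0) N2.N3=(alive,v0) | N3.N0=(suspect,v1) N3.N1=(alive,v0) N3.N2=(alive,v0) N3.N3=(alive,v0)
Op 6: gossip N0<->N2 -> N0.N0=(suspect,v1) N0.N1=(alive,v0) N0.N2=(alive,v0) N0.N3=(alive,v0) | N2.N0=(suspect,v1) N2.N1=(alive,v0) N2.N2=(alive,v0) N2.N3=(alive,v0)
Op 7: gossip N0<->N1 -> N0.N0=(suspect,v1) N0.N1=(alive,v0) N0.N2=(alive,v0) N0.N3=(alive,v0) | N1.N0=(suspect,v1) N1.N1=(alive,v0) N1.N2=(alive,v0) N1.N3=(alive,v0)
Op 8: gossip N0<->N3 -> N0.N0=(suspect,v1) N0.N1=(alive,v0) N0.N2=(alive,v0) N0.N3=(alive,v0) | N3.N0=(suspect,v1) N3.N1=(alive,v0) N3.N2=(alive,v0) N3.N3=(alive,v0)
Op 9: N2 marks N0=dead -> (dead,v2)
Op 10: gossip N3<->N1 -> N3.N0=(suspect,v1) N3.N1=(alive,v0) N3.N2=(alive,v0) N3.N3=(alive,v0) | N1.N0=(suspect,v1) N1.N1=(alive,v0) N1.N2=(alive,v0) N1.N3=(alive,v0)
Op 11: gossip N2<->N3 -> N2.N0=(dead,v2) N2.N1=(alive,v0) N2.N2=(alive,v0) N2.N3=(alive,v0) | N3.N0=(dead,v2) N3.N1=(alive,v0) N3.N2=(alive,v0) N3.N3=(alive,v0)
Op 12: N0 marks N2=dead -> (dead,v1)

Answer: N0=dead,2 N1=alive,0 N2=alive,0 N3=alive,0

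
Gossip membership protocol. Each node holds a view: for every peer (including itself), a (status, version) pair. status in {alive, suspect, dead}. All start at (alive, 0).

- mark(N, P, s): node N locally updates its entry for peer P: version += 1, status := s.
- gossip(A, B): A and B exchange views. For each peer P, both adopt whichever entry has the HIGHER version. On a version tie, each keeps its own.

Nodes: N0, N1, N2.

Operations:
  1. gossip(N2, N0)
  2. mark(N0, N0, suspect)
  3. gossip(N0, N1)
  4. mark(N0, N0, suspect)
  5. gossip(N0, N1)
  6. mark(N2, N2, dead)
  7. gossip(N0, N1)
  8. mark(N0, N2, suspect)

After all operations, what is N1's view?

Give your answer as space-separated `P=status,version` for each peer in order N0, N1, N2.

Answer: N0=suspect,2 N1=alive,0 N2=alive,0

Derivation:
Op 1: gossip N2<->N0 -> N2.N0=(alive,v0) N2.N1=(alive,v0) N2.N2=(alive,v0) | N0.N0=(alive,v0) N0.N1=(alive,v0) N0.N2=(alive,v0)
Op 2: N0 marks N0=suspect -> (suspect,v1)
Op 3: gossip N0<->N1 -> N0.N0=(suspect,v1) N0.N1=(alive,v0) N0.N2=(alive,v0) | N1.N0=(suspect,v1) N1.N1=(alive,v0) N1.N2=(alive,v0)
Op 4: N0 marks N0=suspect -> (suspect,v2)
Op 5: gossip N0<->N1 -> N0.N0=(suspect,v2) N0.N1=(alive,v0) N0.N2=(alive,v0) | N1.N0=(suspect,v2) N1.N1=(alive,v0) N1.N2=(alive,v0)
Op 6: N2 marks N2=dead -> (dead,v1)
Op 7: gossip N0<->N1 -> N0.N0=(suspect,v2) N0.N1=(alive,v0) N0.N2=(alive,v0) | N1.N0=(suspect,v2) N1.N1=(alive,v0) N1.N2=(alive,v0)
Op 8: N0 marks N2=suspect -> (suspect,v1)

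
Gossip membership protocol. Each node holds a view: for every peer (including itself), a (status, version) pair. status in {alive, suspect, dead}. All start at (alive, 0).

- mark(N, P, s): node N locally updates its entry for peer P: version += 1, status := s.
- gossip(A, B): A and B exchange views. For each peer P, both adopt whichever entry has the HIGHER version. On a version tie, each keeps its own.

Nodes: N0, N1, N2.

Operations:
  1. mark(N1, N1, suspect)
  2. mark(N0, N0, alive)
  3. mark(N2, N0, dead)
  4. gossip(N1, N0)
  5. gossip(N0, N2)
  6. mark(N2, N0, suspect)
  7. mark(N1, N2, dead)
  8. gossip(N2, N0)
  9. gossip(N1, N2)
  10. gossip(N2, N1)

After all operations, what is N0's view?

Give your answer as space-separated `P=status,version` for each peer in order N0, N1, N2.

Op 1: N1 marks N1=suspect -> (suspect,v1)
Op 2: N0 marks N0=alive -> (alive,v1)
Op 3: N2 marks N0=dead -> (dead,v1)
Op 4: gossip N1<->N0 -> N1.N0=(alive,v1) N1.N1=(suspect,v1) N1.N2=(alive,v0) | N0.N0=(alive,v1) N0.N1=(suspect,v1) N0.N2=(alive,v0)
Op 5: gossip N0<->N2 -> N0.N0=(alive,v1) N0.N1=(suspect,v1) N0.N2=(alive,v0) | N2.N0=(dead,v1) N2.N1=(suspect,v1) N2.N2=(alive,v0)
Op 6: N2 marks N0=suspect -> (suspect,v2)
Op 7: N1 marks N2=dead -> (dead,v1)
Op 8: gossip N2<->N0 -> N2.N0=(suspect,v2) N2.N1=(suspect,v1) N2.N2=(alive,v0) | N0.N0=(suspect,v2) N0.N1=(suspect,v1) N0.N2=(alive,v0)
Op 9: gossip N1<->N2 -> N1.N0=(suspect,v2) N1.N1=(suspect,v1) N1.N2=(dead,v1) | N2.N0=(suspect,v2) N2.N1=(suspect,v1) N2.N2=(dead,v1)
Op 10: gossip N2<->N1 -> N2.N0=(suspect,v2) N2.N1=(suspect,v1) N2.N2=(dead,v1) | N1.N0=(suspect,v2) N1.N1=(suspect,v1) N1.N2=(dead,v1)

Answer: N0=suspect,2 N1=suspect,1 N2=alive,0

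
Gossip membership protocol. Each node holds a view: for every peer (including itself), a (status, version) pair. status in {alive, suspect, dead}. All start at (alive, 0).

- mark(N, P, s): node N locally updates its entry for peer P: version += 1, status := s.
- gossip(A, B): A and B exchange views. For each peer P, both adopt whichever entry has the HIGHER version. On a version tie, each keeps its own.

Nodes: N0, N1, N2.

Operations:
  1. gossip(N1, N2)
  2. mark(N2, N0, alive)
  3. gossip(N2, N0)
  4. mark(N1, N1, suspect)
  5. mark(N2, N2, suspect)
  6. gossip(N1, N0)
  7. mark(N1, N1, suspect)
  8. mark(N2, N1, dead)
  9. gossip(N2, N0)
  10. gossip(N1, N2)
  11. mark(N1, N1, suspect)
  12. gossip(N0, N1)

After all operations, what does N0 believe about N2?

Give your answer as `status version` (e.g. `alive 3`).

Answer: suspect 1

Derivation:
Op 1: gossip N1<->N2 -> N1.N0=(alive,v0) N1.N1=(alive,v0) N1.N2=(alive,v0) | N2.N0=(alive,v0) N2.N1=(alive,v0) N2.N2=(alive,v0)
Op 2: N2 marks N0=alive -> (alive,v1)
Op 3: gossip N2<->N0 -> N2.N0=(alive,v1) N2.N1=(alive,v0) N2.N2=(alive,v0) | N0.N0=(alive,v1) N0.N1=(alive,v0) N0.N2=(alive,v0)
Op 4: N1 marks N1=suspect -> (suspect,v1)
Op 5: N2 marks N2=suspect -> (suspect,v1)
Op 6: gossip N1<->N0 -> N1.N0=(alive,v1) N1.N1=(suspect,v1) N1.N2=(alive,v0) | N0.N0=(alive,v1) N0.N1=(suspect,v1) N0.N2=(alive,v0)
Op 7: N1 marks N1=suspect -> (suspect,v2)
Op 8: N2 marks N1=dead -> (dead,v1)
Op 9: gossip N2<->N0 -> N2.N0=(alive,v1) N2.N1=(dead,v1) N2.N2=(suspect,v1) | N0.N0=(alive,v1) N0.N1=(suspect,v1) N0.N2=(suspect,v1)
Op 10: gossip N1<->N2 -> N1.N0=(alive,v1) N1.N1=(suspect,v2) N1.N2=(suspect,v1) | N2.N0=(alive,v1) N2.N1=(suspect,v2) N2.N2=(suspect,v1)
Op 11: N1 marks N1=suspect -> (suspect,v3)
Op 12: gossip N0<->N1 -> N0.N0=(alive,v1) N0.N1=(suspect,v3) N0.N2=(suspect,v1) | N1.N0=(alive,v1) N1.N1=(suspect,v3) N1.N2=(suspect,v1)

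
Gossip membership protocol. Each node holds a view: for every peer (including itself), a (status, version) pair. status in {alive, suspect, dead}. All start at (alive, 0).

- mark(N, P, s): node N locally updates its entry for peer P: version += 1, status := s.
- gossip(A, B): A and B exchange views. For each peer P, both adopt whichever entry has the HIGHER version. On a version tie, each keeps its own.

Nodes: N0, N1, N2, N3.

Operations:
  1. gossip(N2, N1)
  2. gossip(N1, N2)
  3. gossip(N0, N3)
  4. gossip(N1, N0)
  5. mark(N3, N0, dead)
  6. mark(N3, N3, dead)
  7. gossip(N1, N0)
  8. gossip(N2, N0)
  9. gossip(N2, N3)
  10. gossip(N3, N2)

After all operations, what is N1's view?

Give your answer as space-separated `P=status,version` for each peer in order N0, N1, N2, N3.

Op 1: gossip N2<->N1 -> N2.N0=(alive,v0) N2.N1=(alive,v0) N2.N2=(alive,v0) N2.N3=(alive,v0) | N1.N0=(alive,v0) N1.N1=(alive,v0) N1.N2=(alive,v0) N1.N3=(alive,v0)
Op 2: gossip N1<->N2 -> N1.N0=(alive,v0) N1.N1=(alive,v0) N1.N2=(alive,v0) N1.N3=(alive,v0) | N2.N0=(alive,v0) N2.N1=(alive,v0) N2.N2=(alive,v0) N2.N3=(alive,v0)
Op 3: gossip N0<->N3 -> N0.N0=(alive,v0) N0.N1=(alive,v0) N0.N2=(alive,v0) N0.N3=(alive,v0) | N3.N0=(alive,v0) N3.N1=(alive,v0) N3.N2=(alive,v0) N3.N3=(alive,v0)
Op 4: gossip N1<->N0 -> N1.N0=(alive,v0) N1.N1=(alive,v0) N1.N2=(alive,v0) N1.N3=(alive,v0) | N0.N0=(alive,v0) N0.N1=(alive,v0) N0.N2=(alive,v0) N0.N3=(alive,v0)
Op 5: N3 marks N0=dead -> (dead,v1)
Op 6: N3 marks N3=dead -> (dead,v1)
Op 7: gossip N1<->N0 -> N1.N0=(alive,v0) N1.N1=(alive,v0) N1.N2=(alive,v0) N1.N3=(alive,v0) | N0.N0=(alive,v0) N0.N1=(alive,v0) N0.N2=(alive,v0) N0.N3=(alive,v0)
Op 8: gossip N2<->N0 -> N2.N0=(alive,v0) N2.N1=(alive,v0) N2.N2=(alive,v0) N2.N3=(alive,v0) | N0.N0=(alive,v0) N0.N1=(alive,v0) N0.N2=(alive,v0) N0.N3=(alive,v0)
Op 9: gossip N2<->N3 -> N2.N0=(dead,v1) N2.N1=(alive,v0) N2.N2=(alive,v0) N2.N3=(dead,v1) | N3.N0=(dead,v1) N3.N1=(alive,v0) N3.N2=(alive,v0) N3.N3=(dead,v1)
Op 10: gossip N3<->N2 -> N3.N0=(dead,v1) N3.N1=(alive,v0) N3.N2=(alive,v0) N3.N3=(dead,v1) | N2.N0=(dead,v1) N2.N1=(alive,v0) N2.N2=(alive,v0) N2.N3=(dead,v1)

Answer: N0=alive,0 N1=alive,0 N2=alive,0 N3=alive,0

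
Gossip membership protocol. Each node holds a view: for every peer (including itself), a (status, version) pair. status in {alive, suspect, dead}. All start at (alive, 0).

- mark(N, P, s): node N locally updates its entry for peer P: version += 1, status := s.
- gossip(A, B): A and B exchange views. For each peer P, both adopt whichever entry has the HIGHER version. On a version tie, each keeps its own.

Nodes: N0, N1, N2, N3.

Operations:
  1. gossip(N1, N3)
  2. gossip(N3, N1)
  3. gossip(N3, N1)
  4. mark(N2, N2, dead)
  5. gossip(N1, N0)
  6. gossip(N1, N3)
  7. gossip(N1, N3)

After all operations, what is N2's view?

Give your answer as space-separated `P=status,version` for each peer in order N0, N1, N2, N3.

Op 1: gossip N1<->N3 -> N1.N0=(alive,v0) N1.N1=(alive,v0) N1.N2=(alive,v0) N1.N3=(alive,v0) | N3.N0=(alive,v0) N3.N1=(alive,v0) N3.N2=(alive,v0) N3.N3=(alive,v0)
Op 2: gossip N3<->N1 -> N3.N0=(alive,v0) N3.N1=(alive,v0) N3.N2=(alive,v0) N3.N3=(alive,v0) | N1.N0=(alive,v0) N1.N1=(alive,v0) N1.N2=(alive,v0) N1.N3=(alive,v0)
Op 3: gossip N3<->N1 -> N3.N0=(alive,v0) N3.N1=(alive,v0) N3.N2=(alive,v0) N3.N3=(alive,v0) | N1.N0=(alive,v0) N1.N1=(alive,v0) N1.N2=(alive,v0) N1.N3=(alive,v0)
Op 4: N2 marks N2=dead -> (dead,v1)
Op 5: gossip N1<->N0 -> N1.N0=(alive,v0) N1.N1=(alive,v0) N1.N2=(alive,v0) N1.N3=(alive,v0) | N0.N0=(alive,v0) N0.N1=(alive,v0) N0.N2=(alive,v0) N0.N3=(alive,v0)
Op 6: gossip N1<->N3 -> N1.N0=(alive,v0) N1.N1=(alive,v0) N1.N2=(alive,v0) N1.N3=(alive,v0) | N3.N0=(alive,v0) N3.N1=(alive,v0) N3.N2=(alive,v0) N3.N3=(alive,v0)
Op 7: gossip N1<->N3 -> N1.N0=(alive,v0) N1.N1=(alive,v0) N1.N2=(alive,v0) N1.N3=(alive,v0) | N3.N0=(alive,v0) N3.N1=(alive,v0) N3.N2=(alive,v0) N3.N3=(alive,v0)

Answer: N0=alive,0 N1=alive,0 N2=dead,1 N3=alive,0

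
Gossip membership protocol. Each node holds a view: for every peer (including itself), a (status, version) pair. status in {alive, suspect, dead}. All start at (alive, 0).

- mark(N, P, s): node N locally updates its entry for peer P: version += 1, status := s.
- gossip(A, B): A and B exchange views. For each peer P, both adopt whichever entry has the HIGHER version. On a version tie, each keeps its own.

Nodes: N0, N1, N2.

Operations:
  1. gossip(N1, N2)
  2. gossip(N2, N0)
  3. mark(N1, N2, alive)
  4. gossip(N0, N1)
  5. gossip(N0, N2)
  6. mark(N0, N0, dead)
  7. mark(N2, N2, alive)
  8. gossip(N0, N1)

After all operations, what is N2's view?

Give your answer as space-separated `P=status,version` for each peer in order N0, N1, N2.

Answer: N0=alive,0 N1=alive,0 N2=alive,2

Derivation:
Op 1: gossip N1<->N2 -> N1.N0=(alive,v0) N1.N1=(alive,v0) N1.N2=(alive,v0) | N2.N0=(alive,v0) N2.N1=(alive,v0) N2.N2=(alive,v0)
Op 2: gossip N2<->N0 -> N2.N0=(alive,v0) N2.N1=(alive,v0) N2.N2=(alive,v0) | N0.N0=(alive,v0) N0.N1=(alive,v0) N0.N2=(alive,v0)
Op 3: N1 marks N2=alive -> (alive,v1)
Op 4: gossip N0<->N1 -> N0.N0=(alive,v0) N0.N1=(alive,v0) N0.N2=(alive,v1) | N1.N0=(alive,v0) N1.N1=(alive,v0) N1.N2=(alive,v1)
Op 5: gossip N0<->N2 -> N0.N0=(alive,v0) N0.N1=(alive,v0) N0.N2=(alive,v1) | N2.N0=(alive,v0) N2.N1=(alive,v0) N2.N2=(alive,v1)
Op 6: N0 marks N0=dead -> (dead,v1)
Op 7: N2 marks N2=alive -> (alive,v2)
Op 8: gossip N0<->N1 -> N0.N0=(dead,v1) N0.N1=(alive,v0) N0.N2=(alive,v1) | N1.N0=(dead,v1) N1.N1=(alive,v0) N1.N2=(alive,v1)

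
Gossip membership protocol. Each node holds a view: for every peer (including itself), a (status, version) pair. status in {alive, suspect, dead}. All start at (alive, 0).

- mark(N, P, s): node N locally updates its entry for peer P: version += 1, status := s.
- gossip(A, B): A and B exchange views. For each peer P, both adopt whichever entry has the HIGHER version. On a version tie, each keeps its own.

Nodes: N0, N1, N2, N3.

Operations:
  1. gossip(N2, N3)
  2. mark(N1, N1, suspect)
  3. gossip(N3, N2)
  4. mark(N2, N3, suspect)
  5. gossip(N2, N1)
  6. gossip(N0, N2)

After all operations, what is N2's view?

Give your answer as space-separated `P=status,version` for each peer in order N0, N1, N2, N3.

Op 1: gossip N2<->N3 -> N2.N0=(alive,v0) N2.N1=(alive,v0) N2.N2=(alive,v0) N2.N3=(alive,v0) | N3.N0=(alive,v0) N3.N1=(alive,v0) N3.N2=(alive,v0) N3.N3=(alive,v0)
Op 2: N1 marks N1=suspect -> (suspect,v1)
Op 3: gossip N3<->N2 -> N3.N0=(alive,v0) N3.N1=(alive,v0) N3.N2=(alive,v0) N3.N3=(alive,v0) | N2.N0=(alive,v0) N2.N1=(alive,v0) N2.N2=(alive,v0) N2.N3=(alive,v0)
Op 4: N2 marks N3=suspect -> (suspect,v1)
Op 5: gossip N2<->N1 -> N2.N0=(alive,v0) N2.N1=(suspect,v1) N2.N2=(alive,v0) N2.N3=(suspect,v1) | N1.N0=(alive,v0) N1.N1=(suspect,v1) N1.N2=(alive,v0) N1.N3=(suspect,v1)
Op 6: gossip N0<->N2 -> N0.N0=(alive,v0) N0.N1=(suspect,v1) N0.N2=(alive,v0) N0.N3=(suspect,v1) | N2.N0=(alive,v0) N2.N1=(suspect,v1) N2.N2=(alive,v0) N2.N3=(suspect,v1)

Answer: N0=alive,0 N1=suspect,1 N2=alive,0 N3=suspect,1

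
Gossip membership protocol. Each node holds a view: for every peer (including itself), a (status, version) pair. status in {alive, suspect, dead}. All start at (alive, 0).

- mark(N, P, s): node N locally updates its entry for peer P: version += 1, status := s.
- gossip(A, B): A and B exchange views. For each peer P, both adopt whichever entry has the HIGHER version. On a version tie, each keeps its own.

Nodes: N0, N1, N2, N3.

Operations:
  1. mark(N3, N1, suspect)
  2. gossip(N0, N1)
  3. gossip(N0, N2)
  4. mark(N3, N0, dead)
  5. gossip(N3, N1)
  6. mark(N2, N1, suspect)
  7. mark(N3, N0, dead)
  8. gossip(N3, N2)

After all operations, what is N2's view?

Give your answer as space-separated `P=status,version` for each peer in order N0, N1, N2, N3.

Answer: N0=dead,2 N1=suspect,1 N2=alive,0 N3=alive,0

Derivation:
Op 1: N3 marks N1=suspect -> (suspect,v1)
Op 2: gossip N0<->N1 -> N0.N0=(alive,v0) N0.N1=(alive,v0) N0.N2=(alive,v0) N0.N3=(alive,v0) | N1.N0=(alive,v0) N1.N1=(alive,v0) N1.N2=(alive,v0) N1.N3=(alive,v0)
Op 3: gossip N0<->N2 -> N0.N0=(alive,v0) N0.N1=(alive,v0) N0.N2=(alive,v0) N0.N3=(alive,v0) | N2.N0=(alive,v0) N2.N1=(alive,v0) N2.N2=(alive,v0) N2.N3=(alive,v0)
Op 4: N3 marks N0=dead -> (dead,v1)
Op 5: gossip N3<->N1 -> N3.N0=(dead,v1) N3.N1=(suspect,v1) N3.N2=(alive,v0) N3.N3=(alive,v0) | N1.N0=(dead,v1) N1.N1=(suspect,v1) N1.N2=(alive,v0) N1.N3=(alive,v0)
Op 6: N2 marks N1=suspect -> (suspect,v1)
Op 7: N3 marks N0=dead -> (dead,v2)
Op 8: gossip N3<->N2 -> N3.N0=(dead,v2) N3.N1=(suspect,v1) N3.N2=(alive,v0) N3.N3=(alive,v0) | N2.N0=(dead,v2) N2.N1=(suspect,v1) N2.N2=(alive,v0) N2.N3=(alive,v0)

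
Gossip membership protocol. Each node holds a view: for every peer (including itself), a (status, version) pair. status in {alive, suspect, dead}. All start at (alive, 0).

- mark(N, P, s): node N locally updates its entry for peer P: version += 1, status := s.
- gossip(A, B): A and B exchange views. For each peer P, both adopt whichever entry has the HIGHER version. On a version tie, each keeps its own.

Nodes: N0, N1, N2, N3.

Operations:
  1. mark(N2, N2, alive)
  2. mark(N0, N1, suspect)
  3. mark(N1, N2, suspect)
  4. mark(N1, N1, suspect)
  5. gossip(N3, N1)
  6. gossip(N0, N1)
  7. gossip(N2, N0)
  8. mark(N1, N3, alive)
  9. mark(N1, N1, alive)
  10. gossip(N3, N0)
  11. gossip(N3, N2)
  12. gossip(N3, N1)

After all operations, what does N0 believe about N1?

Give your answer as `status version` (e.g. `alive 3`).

Answer: suspect 1

Derivation:
Op 1: N2 marks N2=alive -> (alive,v1)
Op 2: N0 marks N1=suspect -> (suspect,v1)
Op 3: N1 marks N2=suspect -> (suspect,v1)
Op 4: N1 marks N1=suspect -> (suspect,v1)
Op 5: gossip N3<->N1 -> N3.N0=(alive,v0) N3.N1=(suspect,v1) N3.N2=(suspect,v1) N3.N3=(alive,v0) | N1.N0=(alive,v0) N1.N1=(suspect,v1) N1.N2=(suspect,v1) N1.N3=(alive,v0)
Op 6: gossip N0<->N1 -> N0.N0=(alive,v0) N0.N1=(suspect,v1) N0.N2=(suspect,v1) N0.N3=(alive,v0) | N1.N0=(alive,v0) N1.N1=(suspect,v1) N1.N2=(suspect,v1) N1.N3=(alive,v0)
Op 7: gossip N2<->N0 -> N2.N0=(alive,v0) N2.N1=(suspect,v1) N2.N2=(alive,v1) N2.N3=(alive,v0) | N0.N0=(alive,v0) N0.N1=(suspect,v1) N0.N2=(suspect,v1) N0.N3=(alive,v0)
Op 8: N1 marks N3=alive -> (alive,v1)
Op 9: N1 marks N1=alive -> (alive,v2)
Op 10: gossip N3<->N0 -> N3.N0=(alive,v0) N3.N1=(suspect,v1) N3.N2=(suspect,v1) N3.N3=(alive,v0) | N0.N0=(alive,v0) N0.N1=(suspect,v1) N0.N2=(suspect,v1) N0.N3=(alive,v0)
Op 11: gossip N3<->N2 -> N3.N0=(alive,v0) N3.N1=(suspect,v1) N3.N2=(suspect,v1) N3.N3=(alive,v0) | N2.N0=(alive,v0) N2.N1=(suspect,v1) N2.N2=(alive,v1) N2.N3=(alive,v0)
Op 12: gossip N3<->N1 -> N3.N0=(alive,v0) N3.N1=(alive,v2) N3.N2=(suspect,v1) N3.N3=(alive,v1) | N1.N0=(alive,v0) N1.N1=(alive,v2) N1.N2=(suspect,v1) N1.N3=(alive,v1)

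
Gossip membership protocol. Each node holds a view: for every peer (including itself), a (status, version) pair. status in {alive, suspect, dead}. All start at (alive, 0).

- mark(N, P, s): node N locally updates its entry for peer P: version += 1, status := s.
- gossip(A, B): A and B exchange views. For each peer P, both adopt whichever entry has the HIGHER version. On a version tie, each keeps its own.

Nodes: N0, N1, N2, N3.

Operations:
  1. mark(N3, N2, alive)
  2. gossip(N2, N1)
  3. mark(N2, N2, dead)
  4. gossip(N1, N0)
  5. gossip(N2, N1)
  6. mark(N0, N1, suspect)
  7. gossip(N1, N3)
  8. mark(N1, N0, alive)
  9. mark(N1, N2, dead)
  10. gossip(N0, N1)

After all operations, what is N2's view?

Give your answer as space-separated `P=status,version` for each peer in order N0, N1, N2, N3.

Op 1: N3 marks N2=alive -> (alive,v1)
Op 2: gossip N2<->N1 -> N2.N0=(alive,v0) N2.N1=(alive,v0) N2.N2=(alive,v0) N2.N3=(alive,v0) | N1.N0=(alive,v0) N1.N1=(alive,v0) N1.N2=(alive,v0) N1.N3=(alive,v0)
Op 3: N2 marks N2=dead -> (dead,v1)
Op 4: gossip N1<->N0 -> N1.N0=(alive,v0) N1.N1=(alive,v0) N1.N2=(alive,v0) N1.N3=(alive,v0) | N0.N0=(alive,v0) N0.N1=(alive,v0) N0.N2=(alive,v0) N0.N3=(alive,v0)
Op 5: gossip N2<->N1 -> N2.N0=(alive,v0) N2.N1=(alive,v0) N2.N2=(dead,v1) N2.N3=(alive,v0) | N1.N0=(alive,v0) N1.N1=(alive,v0) N1.N2=(dead,v1) N1.N3=(alive,v0)
Op 6: N0 marks N1=suspect -> (suspect,v1)
Op 7: gossip N1<->N3 -> N1.N0=(alive,v0) N1.N1=(alive,v0) N1.N2=(dead,v1) N1.N3=(alive,v0) | N3.N0=(alive,v0) N3.N1=(alive,v0) N3.N2=(alive,v1) N3.N3=(alive,v0)
Op 8: N1 marks N0=alive -> (alive,v1)
Op 9: N1 marks N2=dead -> (dead,v2)
Op 10: gossip N0<->N1 -> N0.N0=(alive,v1) N0.N1=(suspect,v1) N0.N2=(dead,v2) N0.N3=(alive,v0) | N1.N0=(alive,v1) N1.N1=(suspect,v1) N1.N2=(dead,v2) N1.N3=(alive,v0)

Answer: N0=alive,0 N1=alive,0 N2=dead,1 N3=alive,0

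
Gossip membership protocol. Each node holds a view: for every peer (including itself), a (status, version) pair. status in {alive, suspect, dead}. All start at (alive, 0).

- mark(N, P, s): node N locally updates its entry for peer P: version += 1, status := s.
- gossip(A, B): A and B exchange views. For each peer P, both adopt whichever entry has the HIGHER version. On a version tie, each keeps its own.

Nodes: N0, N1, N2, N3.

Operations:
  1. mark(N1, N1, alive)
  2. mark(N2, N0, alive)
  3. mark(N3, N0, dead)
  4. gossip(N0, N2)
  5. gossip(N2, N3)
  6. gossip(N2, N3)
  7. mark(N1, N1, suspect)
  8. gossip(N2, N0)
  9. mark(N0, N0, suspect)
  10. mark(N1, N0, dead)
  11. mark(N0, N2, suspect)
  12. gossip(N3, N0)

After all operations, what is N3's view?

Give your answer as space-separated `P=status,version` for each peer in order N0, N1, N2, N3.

Op 1: N1 marks N1=alive -> (alive,v1)
Op 2: N2 marks N0=alive -> (alive,v1)
Op 3: N3 marks N0=dead -> (dead,v1)
Op 4: gossip N0<->N2 -> N0.N0=(alive,v1) N0.N1=(alive,v0) N0.N2=(alive,v0) N0.N3=(alive,v0) | N2.N0=(alive,v1) N2.N1=(alive,v0) N2.N2=(alive,v0) N2.N3=(alive,v0)
Op 5: gossip N2<->N3 -> N2.N0=(alive,v1) N2.N1=(alive,v0) N2.N2=(alive,v0) N2.N3=(alive,v0) | N3.N0=(dead,v1) N3.N1=(alive,v0) N3.N2=(alive,v0) N3.N3=(alive,v0)
Op 6: gossip N2<->N3 -> N2.N0=(alive,v1) N2.N1=(alive,v0) N2.N2=(alive,v0) N2.N3=(alive,v0) | N3.N0=(dead,v1) N3.N1=(alive,v0) N3.N2=(alive,v0) N3.N3=(alive,v0)
Op 7: N1 marks N1=suspect -> (suspect,v2)
Op 8: gossip N2<->N0 -> N2.N0=(alive,v1) N2.N1=(alive,v0) N2.N2=(alive,v0) N2.N3=(alive,v0) | N0.N0=(alive,v1) N0.N1=(alive,v0) N0.N2=(alive,v0) N0.N3=(alive,v0)
Op 9: N0 marks N0=suspect -> (suspect,v2)
Op 10: N1 marks N0=dead -> (dead,v1)
Op 11: N0 marks N2=suspect -> (suspect,v1)
Op 12: gossip N3<->N0 -> N3.N0=(suspect,v2) N3.N1=(alive,v0) N3.N2=(suspect,v1) N3.N3=(alive,v0) | N0.N0=(suspect,v2) N0.N1=(alive,v0) N0.N2=(suspect,v1) N0.N3=(alive,v0)

Answer: N0=suspect,2 N1=alive,0 N2=suspect,1 N3=alive,0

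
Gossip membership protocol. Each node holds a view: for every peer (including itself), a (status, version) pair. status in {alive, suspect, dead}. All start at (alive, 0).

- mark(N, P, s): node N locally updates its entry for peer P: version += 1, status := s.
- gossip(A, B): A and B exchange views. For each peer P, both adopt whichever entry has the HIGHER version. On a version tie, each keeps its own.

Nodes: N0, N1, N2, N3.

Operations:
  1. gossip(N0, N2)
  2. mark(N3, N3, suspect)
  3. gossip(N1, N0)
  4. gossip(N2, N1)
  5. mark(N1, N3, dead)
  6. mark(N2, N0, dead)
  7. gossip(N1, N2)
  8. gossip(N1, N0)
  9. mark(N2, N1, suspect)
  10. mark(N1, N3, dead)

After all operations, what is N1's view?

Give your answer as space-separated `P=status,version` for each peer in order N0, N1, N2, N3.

Answer: N0=dead,1 N1=alive,0 N2=alive,0 N3=dead,2

Derivation:
Op 1: gossip N0<->N2 -> N0.N0=(alive,v0) N0.N1=(alive,v0) N0.N2=(alive,v0) N0.N3=(alive,v0) | N2.N0=(alive,v0) N2.N1=(alive,v0) N2.N2=(alive,v0) N2.N3=(alive,v0)
Op 2: N3 marks N3=suspect -> (suspect,v1)
Op 3: gossip N1<->N0 -> N1.N0=(alive,v0) N1.N1=(alive,v0) N1.N2=(alive,v0) N1.N3=(alive,v0) | N0.N0=(alive,v0) N0.N1=(alive,v0) N0.N2=(alive,v0) N0.N3=(alive,v0)
Op 4: gossip N2<->N1 -> N2.N0=(alive,v0) N2.N1=(alive,v0) N2.N2=(alive,v0) N2.N3=(alive,v0) | N1.N0=(alive,v0) N1.N1=(alive,v0) N1.N2=(alive,v0) N1.N3=(alive,v0)
Op 5: N1 marks N3=dead -> (dead,v1)
Op 6: N2 marks N0=dead -> (dead,v1)
Op 7: gossip N1<->N2 -> N1.N0=(dead,v1) N1.N1=(alive,v0) N1.N2=(alive,v0) N1.N3=(dead,v1) | N2.N0=(dead,v1) N2.N1=(alive,v0) N2.N2=(alive,v0) N2.N3=(dead,v1)
Op 8: gossip N1<->N0 -> N1.N0=(dead,v1) N1.N1=(alive,v0) N1.N2=(alive,v0) N1.N3=(dead,v1) | N0.N0=(dead,v1) N0.N1=(alive,v0) N0.N2=(alive,v0) N0.N3=(dead,v1)
Op 9: N2 marks N1=suspect -> (suspect,v1)
Op 10: N1 marks N3=dead -> (dead,v2)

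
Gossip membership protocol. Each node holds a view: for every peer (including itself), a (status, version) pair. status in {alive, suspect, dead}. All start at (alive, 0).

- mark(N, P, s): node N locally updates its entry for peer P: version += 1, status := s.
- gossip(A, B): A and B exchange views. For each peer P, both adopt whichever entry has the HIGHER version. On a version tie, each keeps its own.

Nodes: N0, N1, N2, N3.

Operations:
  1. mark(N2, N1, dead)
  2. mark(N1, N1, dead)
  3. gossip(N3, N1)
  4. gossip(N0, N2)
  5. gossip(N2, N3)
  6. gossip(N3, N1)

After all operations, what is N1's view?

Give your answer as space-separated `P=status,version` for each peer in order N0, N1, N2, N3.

Op 1: N2 marks N1=dead -> (dead,v1)
Op 2: N1 marks N1=dead -> (dead,v1)
Op 3: gossip N3<->N1 -> N3.N0=(alive,v0) N3.N1=(dead,v1) N3.N2=(alive,v0) N3.N3=(alive,v0) | N1.N0=(alive,v0) N1.N1=(dead,v1) N1.N2=(alive,v0) N1.N3=(alive,v0)
Op 4: gossip N0<->N2 -> N0.N0=(alive,v0) N0.N1=(dead,v1) N0.N2=(alive,v0) N0.N3=(alive,v0) | N2.N0=(alive,v0) N2.N1=(dead,v1) N2.N2=(alive,v0) N2.N3=(alive,v0)
Op 5: gossip N2<->N3 -> N2.N0=(alive,v0) N2.N1=(dead,v1) N2.N2=(alive,v0) N2.N3=(alive,v0) | N3.N0=(alive,v0) N3.N1=(dead,v1) N3.N2=(alive,v0) N3.N3=(alive,v0)
Op 6: gossip N3<->N1 -> N3.N0=(alive,v0) N3.N1=(dead,v1) N3.N2=(alive,v0) N3.N3=(alive,v0) | N1.N0=(alive,v0) N1.N1=(dead,v1) N1.N2=(alive,v0) N1.N3=(alive,v0)

Answer: N0=alive,0 N1=dead,1 N2=alive,0 N3=alive,0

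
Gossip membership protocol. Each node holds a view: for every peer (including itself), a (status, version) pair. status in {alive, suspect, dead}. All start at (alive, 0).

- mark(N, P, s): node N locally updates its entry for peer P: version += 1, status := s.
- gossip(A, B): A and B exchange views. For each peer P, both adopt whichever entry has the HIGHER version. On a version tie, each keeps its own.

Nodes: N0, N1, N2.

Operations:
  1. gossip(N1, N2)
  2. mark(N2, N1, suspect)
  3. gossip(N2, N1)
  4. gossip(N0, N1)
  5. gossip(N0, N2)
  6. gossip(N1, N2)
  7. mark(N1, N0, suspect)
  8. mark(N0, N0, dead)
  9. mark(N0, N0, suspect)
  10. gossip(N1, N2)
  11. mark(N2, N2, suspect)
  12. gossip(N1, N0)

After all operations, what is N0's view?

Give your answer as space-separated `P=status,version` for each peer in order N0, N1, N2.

Op 1: gossip N1<->N2 -> N1.N0=(alive,v0) N1.N1=(alive,v0) N1.N2=(alive,v0) | N2.N0=(alive,v0) N2.N1=(alive,v0) N2.N2=(alive,v0)
Op 2: N2 marks N1=suspect -> (suspect,v1)
Op 3: gossip N2<->N1 -> N2.N0=(alive,v0) N2.N1=(suspect,v1) N2.N2=(alive,v0) | N1.N0=(alive,v0) N1.N1=(suspect,v1) N1.N2=(alive,v0)
Op 4: gossip N0<->N1 -> N0.N0=(alive,v0) N0.N1=(suspect,v1) N0.N2=(alive,v0) | N1.N0=(alive,v0) N1.N1=(suspect,v1) N1.N2=(alive,v0)
Op 5: gossip N0<->N2 -> N0.N0=(alive,v0) N0.N1=(suspect,v1) N0.N2=(alive,v0) | N2.N0=(alive,v0) N2.N1=(suspect,v1) N2.N2=(alive,v0)
Op 6: gossip N1<->N2 -> N1.N0=(alive,v0) N1.N1=(suspect,v1) N1.N2=(alive,v0) | N2.N0=(alive,v0) N2.N1=(suspect,v1) N2.N2=(alive,v0)
Op 7: N1 marks N0=suspect -> (suspect,v1)
Op 8: N0 marks N0=dead -> (dead,v1)
Op 9: N0 marks N0=suspect -> (suspect,v2)
Op 10: gossip N1<->N2 -> N1.N0=(suspect,v1) N1.N1=(suspect,v1) N1.N2=(alive,v0) | N2.N0=(suspect,v1) N2.N1=(suspect,v1) N2.N2=(alive,v0)
Op 11: N2 marks N2=suspect -> (suspect,v1)
Op 12: gossip N1<->N0 -> N1.N0=(suspect,v2) N1.N1=(suspect,v1) N1.N2=(alive,v0) | N0.N0=(suspect,v2) N0.N1=(suspect,v1) N0.N2=(alive,v0)

Answer: N0=suspect,2 N1=suspect,1 N2=alive,0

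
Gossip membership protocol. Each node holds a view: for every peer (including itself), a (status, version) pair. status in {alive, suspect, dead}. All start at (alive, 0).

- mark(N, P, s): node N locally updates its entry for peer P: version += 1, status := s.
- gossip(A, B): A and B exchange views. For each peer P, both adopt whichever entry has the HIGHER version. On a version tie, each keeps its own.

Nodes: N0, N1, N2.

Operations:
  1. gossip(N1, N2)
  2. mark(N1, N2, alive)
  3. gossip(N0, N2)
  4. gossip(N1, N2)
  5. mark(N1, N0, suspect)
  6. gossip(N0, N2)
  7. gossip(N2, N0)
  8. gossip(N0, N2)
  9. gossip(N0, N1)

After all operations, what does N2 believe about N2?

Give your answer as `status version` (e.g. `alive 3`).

Op 1: gossip N1<->N2 -> N1.N0=(alive,v0) N1.N1=(alive,v0) N1.N2=(alive,v0) | N2.N0=(alive,v0) N2.N1=(alive,v0) N2.N2=(alive,v0)
Op 2: N1 marks N2=alive -> (alive,v1)
Op 3: gossip N0<->N2 -> N0.N0=(alive,v0) N0.N1=(alive,v0) N0.N2=(alive,v0) | N2.N0=(alive,v0) N2.N1=(alive,v0) N2.N2=(alive,v0)
Op 4: gossip N1<->N2 -> N1.N0=(alive,v0) N1.N1=(alive,v0) N1.N2=(alive,v1) | N2.N0=(alive,v0) N2.N1=(alive,v0) N2.N2=(alive,v1)
Op 5: N1 marks N0=suspect -> (suspect,v1)
Op 6: gossip N0<->N2 -> N0.N0=(alive,v0) N0.N1=(alive,v0) N0.N2=(alive,v1) | N2.N0=(alive,v0) N2.N1=(alive,v0) N2.N2=(alive,v1)
Op 7: gossip N2<->N0 -> N2.N0=(alive,v0) N2.N1=(alive,v0) N2.N2=(alive,v1) | N0.N0=(alive,v0) N0.N1=(alive,v0) N0.N2=(alive,v1)
Op 8: gossip N0<->N2 -> N0.N0=(alive,v0) N0.N1=(alive,v0) N0.N2=(alive,v1) | N2.N0=(alive,v0) N2.N1=(alive,v0) N2.N2=(alive,v1)
Op 9: gossip N0<->N1 -> N0.N0=(suspect,v1) N0.N1=(alive,v0) N0.N2=(alive,v1) | N1.N0=(suspect,v1) N1.N1=(alive,v0) N1.N2=(alive,v1)

Answer: alive 1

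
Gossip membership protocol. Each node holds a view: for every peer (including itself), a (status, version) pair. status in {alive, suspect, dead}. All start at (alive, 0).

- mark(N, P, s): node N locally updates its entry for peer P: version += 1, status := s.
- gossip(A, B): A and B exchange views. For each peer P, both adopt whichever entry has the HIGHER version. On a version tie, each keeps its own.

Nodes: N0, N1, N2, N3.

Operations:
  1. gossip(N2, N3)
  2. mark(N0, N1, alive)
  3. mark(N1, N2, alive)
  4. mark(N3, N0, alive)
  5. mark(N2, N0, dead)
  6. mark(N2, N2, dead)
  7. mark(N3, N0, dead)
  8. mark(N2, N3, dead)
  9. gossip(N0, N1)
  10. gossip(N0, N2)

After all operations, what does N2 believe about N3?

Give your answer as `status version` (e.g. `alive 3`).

Answer: dead 1

Derivation:
Op 1: gossip N2<->N3 -> N2.N0=(alive,v0) N2.N1=(alive,v0) N2.N2=(alive,v0) N2.N3=(alive,v0) | N3.N0=(alive,v0) N3.N1=(alive,v0) N3.N2=(alive,v0) N3.N3=(alive,v0)
Op 2: N0 marks N1=alive -> (alive,v1)
Op 3: N1 marks N2=alive -> (alive,v1)
Op 4: N3 marks N0=alive -> (alive,v1)
Op 5: N2 marks N0=dead -> (dead,v1)
Op 6: N2 marks N2=dead -> (dead,v1)
Op 7: N3 marks N0=dead -> (dead,v2)
Op 8: N2 marks N3=dead -> (dead,v1)
Op 9: gossip N0<->N1 -> N0.N0=(alive,v0) N0.N1=(alive,v1) N0.N2=(alive,v1) N0.N3=(alive,v0) | N1.N0=(alive,v0) N1.N1=(alive,v1) N1.N2=(alive,v1) N1.N3=(alive,v0)
Op 10: gossip N0<->N2 -> N0.N0=(dead,v1) N0.N1=(alive,v1) N0.N2=(alive,v1) N0.N3=(dead,v1) | N2.N0=(dead,v1) N2.N1=(alive,v1) N2.N2=(dead,v1) N2.N3=(dead,v1)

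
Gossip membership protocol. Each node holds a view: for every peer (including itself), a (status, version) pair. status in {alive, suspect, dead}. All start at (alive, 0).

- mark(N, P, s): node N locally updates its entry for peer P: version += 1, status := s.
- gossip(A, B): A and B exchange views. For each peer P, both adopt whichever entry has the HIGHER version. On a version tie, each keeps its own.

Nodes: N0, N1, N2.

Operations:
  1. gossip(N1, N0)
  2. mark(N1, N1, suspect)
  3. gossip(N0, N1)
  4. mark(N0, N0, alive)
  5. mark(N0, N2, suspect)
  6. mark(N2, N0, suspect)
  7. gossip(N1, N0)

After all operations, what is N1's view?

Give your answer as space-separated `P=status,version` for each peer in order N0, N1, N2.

Op 1: gossip N1<->N0 -> N1.N0=(alive,v0) N1.N1=(alive,v0) N1.N2=(alive,v0) | N0.N0=(alive,v0) N0.N1=(alive,v0) N0.N2=(alive,v0)
Op 2: N1 marks N1=suspect -> (suspect,v1)
Op 3: gossip N0<->N1 -> N0.N0=(alive,v0) N0.N1=(suspect,v1) N0.N2=(alive,v0) | N1.N0=(alive,v0) N1.N1=(suspect,v1) N1.N2=(alive,v0)
Op 4: N0 marks N0=alive -> (alive,v1)
Op 5: N0 marks N2=suspect -> (suspect,v1)
Op 6: N2 marks N0=suspect -> (suspect,v1)
Op 7: gossip N1<->N0 -> N1.N0=(alive,v1) N1.N1=(suspect,v1) N1.N2=(suspect,v1) | N0.N0=(alive,v1) N0.N1=(suspect,v1) N0.N2=(suspect,v1)

Answer: N0=alive,1 N1=suspect,1 N2=suspect,1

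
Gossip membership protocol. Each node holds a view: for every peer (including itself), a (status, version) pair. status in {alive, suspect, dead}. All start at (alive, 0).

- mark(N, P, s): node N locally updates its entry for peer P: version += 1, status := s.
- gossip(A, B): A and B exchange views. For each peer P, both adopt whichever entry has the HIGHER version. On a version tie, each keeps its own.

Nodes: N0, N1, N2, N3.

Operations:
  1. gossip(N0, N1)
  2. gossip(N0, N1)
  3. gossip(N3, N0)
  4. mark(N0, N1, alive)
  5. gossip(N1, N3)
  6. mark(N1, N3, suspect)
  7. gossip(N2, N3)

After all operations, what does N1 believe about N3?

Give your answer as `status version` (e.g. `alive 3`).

Answer: suspect 1

Derivation:
Op 1: gossip N0<->N1 -> N0.N0=(alive,v0) N0.N1=(alive,v0) N0.N2=(alive,v0) N0.N3=(alive,v0) | N1.N0=(alive,v0) N1.N1=(alive,v0) N1.N2=(alive,v0) N1.N3=(alive,v0)
Op 2: gossip N0<->N1 -> N0.N0=(alive,v0) N0.N1=(alive,v0) N0.N2=(alive,v0) N0.N3=(alive,v0) | N1.N0=(alive,v0) N1.N1=(alive,v0) N1.N2=(alive,v0) N1.N3=(alive,v0)
Op 3: gossip N3<->N0 -> N3.N0=(alive,v0) N3.N1=(alive,v0) N3.N2=(alive,v0) N3.N3=(alive,v0) | N0.N0=(alive,v0) N0.N1=(alive,v0) N0.N2=(alive,v0) N0.N3=(alive,v0)
Op 4: N0 marks N1=alive -> (alive,v1)
Op 5: gossip N1<->N3 -> N1.N0=(alive,v0) N1.N1=(alive,v0) N1.N2=(alive,v0) N1.N3=(alive,v0) | N3.N0=(alive,v0) N3.N1=(alive,v0) N3.N2=(alive,v0) N3.N3=(alive,v0)
Op 6: N1 marks N3=suspect -> (suspect,v1)
Op 7: gossip N2<->N3 -> N2.N0=(alive,v0) N2.N1=(alive,v0) N2.N2=(alive,v0) N2.N3=(alive,v0) | N3.N0=(alive,v0) N3.N1=(alive,v0) N3.N2=(alive,v0) N3.N3=(alive,v0)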